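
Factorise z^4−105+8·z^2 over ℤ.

(z^2+15)·(z^2−7)

Substitute u = z^2 to get a quadratic in u, then factor.
z^2−7 is irreducible over ℤ (7 is not a perfect square).
z^2+15 is irreducible over ℤ (always positive, so no real roots).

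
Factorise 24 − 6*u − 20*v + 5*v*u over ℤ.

(5*v − 6)*(u − 4)

Group as (5*v*u − 20*v) + (−6*u + 24) = 5*v*(u − 4) − 6*(u − 4).
Both groups share the factor (u − 4).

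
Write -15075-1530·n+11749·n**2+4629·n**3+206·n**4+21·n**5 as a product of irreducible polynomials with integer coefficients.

Trying the rational-root candidates, n = 1 is a root, so (n-1) is a factor; dividing leaves 21·n**4+227·n**3+4856·n**2+16605·n+15075.
Continuing, n = -15/7 is a root, giving the factor (7·n+15) and quotient 3·n**3+26·n**2+638·n+1005.
Then n = -5/3 is a root, giving the factor (3·n+5) and quotient n**2+7·n+201.
The quadratic n**2+7·n+201 has discriminant -755 < 0 and is irreducible over ℤ.

(3·n+5)·(7·n+15)·(n-1)·(n**2+7·n+201)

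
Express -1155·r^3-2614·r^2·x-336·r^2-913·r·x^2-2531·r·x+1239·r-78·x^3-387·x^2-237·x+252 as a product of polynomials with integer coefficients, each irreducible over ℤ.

-(11·r+3·x+12)·(15·r+2·x+3)·(7·r+13·x-7)

Group: 11·r·(-105·r^2-209·r·x+84·r-26·x^2-25·x+21) + (3·x+12)·(-105·r^2-209·r·x+84·r-26·x^2-25·x+21); both groups contain (-105·r^2-209·r·x+84·r-26·x^2-25·x+21), so (11·r+3·x+12) is a factor with cofactor -105·r^2-209·r·x+84·r-26·x^2-25·x+21.
The cofactor groups again: -105·r^2-209·r·x+84·r-26·x^2-25·x+21 = -15·r·(7·r+13·x-7) + (-2·x-3)·(7·r+13·x-7); both groups contain (7·r+13·x-7), giving -(15·r+2·x+3)·(7·r+13·x-7).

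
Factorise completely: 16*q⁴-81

(2*q+3)*(2*q-3)*(4*q²+9)

(2*q)⁴ − (3)⁴ = ((2*q)² − (3)²)((2*q)² + (3)²); the first factor splits again, the second (4*q²+9) is irreducible.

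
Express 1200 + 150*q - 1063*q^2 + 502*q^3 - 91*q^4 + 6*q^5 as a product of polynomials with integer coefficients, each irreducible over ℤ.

By the rational root theorem, q = -5/6 is a root, so (6*q + 5) divides it; the quotient is q^4 - 16*q^3 + 97*q^2 - 258*q + 240.
Then q = 5 is a root, so (q - 5) is a factor; dividing leaves q^3 - 11*q^2 + 42*q - 48.
Continuing, q = 2 is a root, so (q - 2) is a factor; dividing leaves q^2 - 9*q + 24.
The quadratic q^2 - 9*q + 24 has discriminant -15 < 0 and is irreducible over ℤ.

(6*q + 5)*(q - 2)*(q - 5)*(q^2 - 9*q + 24)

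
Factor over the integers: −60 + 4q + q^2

Two integers with product −60 and sum 4 are 10 and −6.

(q + 10)(q − 6)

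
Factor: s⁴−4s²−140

(s²+10)(s²−14)

Substitute u = s² to get a quadratic in u, then factor.
s²−14 is irreducible over ℤ (14 is not a perfect square).
s²+10 is irreducible over ℤ (always positive, so no real roots).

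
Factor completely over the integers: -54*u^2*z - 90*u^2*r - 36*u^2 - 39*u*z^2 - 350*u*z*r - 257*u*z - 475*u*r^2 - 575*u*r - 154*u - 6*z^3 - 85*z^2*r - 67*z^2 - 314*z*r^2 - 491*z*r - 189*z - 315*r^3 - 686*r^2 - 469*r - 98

Group: 3*z*(-18*u^2 - 13*u*z - 95*u*r - 77*u - 2*z^2 - 25*z*r - 21*z - 63*r^2 - 112*r - 49) + (5*r + 2)*(-18*u^2 - 13*u*z - 95*u*r - 77*u - 2*z^2 - 25*z*r - 21*z - 63*r^2 - 112*r - 49); both groups contain (-18*u^2 - 13*u*z - 95*u*r - 77*u - 2*z^2 - 25*z*r - 21*z - 63*r^2 - 112*r - 49), so (3*z + 5*r + 2) is a factor with cofactor -18*u^2 - 13*u*z - 95*u*r - 77*u - 2*z^2 - 25*z*r - 21*z - 63*r^2 - 112*r - 49.
The cofactor groups again: -18*u^2 - 13*u*z - 95*u*r - 77*u - 2*z^2 - 25*z*r - 21*z - 63*r^2 - 112*r - 49 = -9*u*(2*u + z + 9*r + 7) + (-2*z - 7*r - 7)*(2*u + z + 9*r + 7); both groups contain (2*u + z + 9*r + 7), giving -(9*u + 2*z + 7*r + 7)*(2*u + z + 9*r + 7).

-(3*z + 5*r + 2)*(9*u + 2*z + 7*r + 7)*(2*u + z + 9*r + 7)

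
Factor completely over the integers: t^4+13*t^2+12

(t^2+1)*(t^2+12)

Substitute u = t^2 to get a quadratic in u, then factor.
t^2+1 is irreducible over ℤ (sum of squares).
t^2+12 is irreducible over ℤ (always positive, so no real roots).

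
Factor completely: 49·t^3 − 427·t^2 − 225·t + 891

(7·t + 11)·(7·t − 9)·(t − 9)

By the rational root theorem, t = −11/7 is a root, so (7·t + 11) is a factor; dividing leaves 7·t^2 − 72·t + 81.
The remaining quadratic factors as (7·t − 9)(t − 9).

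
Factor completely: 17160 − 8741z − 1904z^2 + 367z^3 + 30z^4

(2z − 11)(3z + 13)(5z − 8)(z + 15)

By the rational root theorem, z = −13/3 is a root, so (3z + 13) divides it; the quotient is 10z^3 + 79z^2 − 977z + 1320.
Continuing, z = 8/5 is a root, so (5z − 8) is a factor; dividing leaves 2z^2 + 19z − 165.
The remaining quadratic factors as (2z − 11)(z + 15).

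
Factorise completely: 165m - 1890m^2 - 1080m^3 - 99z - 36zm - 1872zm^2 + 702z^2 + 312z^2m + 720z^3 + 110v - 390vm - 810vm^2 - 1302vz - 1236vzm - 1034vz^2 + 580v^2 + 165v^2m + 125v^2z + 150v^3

Group: 10v(15v^2 + 26vz - 6vm + 58v - 80z^2 - 168zm - 78z - 72m^2 - 126m + 11) + (-9z + 15m)(15v^2 + 26vz - 6vm + 58v - 80z^2 - 168zm - 78z - 72m^2 - 126m + 11); both groups contain (15v^2 + 26vz - 6vm + 58v - 80z^2 - 168zm - 78z - 72m^2 - 126m + 11), so (10v - 9z + 15m) is a factor with cofactor 15v^2 + 26vz - 6vm + 58v - 80z^2 - 168zm - 78z - 72m^2 - 126m + 11.
The cofactor groups again: 15v^2 + 26vz - 6vm + 58v - 80z^2 - 168zm - 78z - 72m^2 - 126m + 11 = 3v(5v - 8z - 12m + 1) + (10z + 6m + 11)(5v - 8z - 12m + 1); both groups contain (5v - 8z - 12m + 1), giving (3v + 10z + 6m + 11)(5v - 8z - 12m + 1).

(5v - 8z - 12m + 1)(10v - 9z + 15m)(3v + 10z + 6m + 11)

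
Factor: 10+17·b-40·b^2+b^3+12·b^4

Among the possible rational roots, b = -1/3 is a root, giving the factor (3·b+1) and quotient 4·b^3-b^2-13·b+10.
Continuing, b = 1 is a root, giving the factor (b-1) and quotient 4·b^2+3·b-10.
The remaining quadratic factors as (b+2)(4·b-5).

(3·b+1)·(4·b-5)·(b+2)·(b-1)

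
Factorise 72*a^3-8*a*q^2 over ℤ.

Every term has a factor of 8*a. Then 9*a^2-q^2 = (3*a)² − (q)².

8*a*(3*a+q)*(3*a-q)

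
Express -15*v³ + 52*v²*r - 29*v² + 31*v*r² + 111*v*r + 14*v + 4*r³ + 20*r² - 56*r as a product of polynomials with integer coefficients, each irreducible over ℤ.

-(v - 4*r)*(3*v + r + 7)*(5*v + r - 2)

Group: 3*v*(-5*v² + 19*v*r + 2*v + 4*r² - 8*r) + (r + 7)*(-5*v² + 19*v*r + 2*v + 4*r² - 8*r); both groups contain (-5*v² + 19*v*r + 2*v + 4*r² - 8*r), so (3*v + r + 7) is a factor with cofactor -5*v² + 19*v*r + 2*v + 4*r² - 8*r.
The cofactor groups again: -5*v² + 19*v*r + 2*v + 4*r² - 8*r = -v*(5*v + r - 2) + 4*r*(5*v + r - 2); both groups contain (5*v + r - 2), giving -(v - 4*r)*(5*v + r - 2).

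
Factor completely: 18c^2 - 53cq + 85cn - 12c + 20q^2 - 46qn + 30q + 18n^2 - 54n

Group: 2c(9c - 4q + 2n - 6) + (-5q + 9n)(9c - 4q + 2n - 6); both groups contain (9c - 4q + 2n - 6).

(2c - 5q + 9n)(9c - 4q + 2n - 6)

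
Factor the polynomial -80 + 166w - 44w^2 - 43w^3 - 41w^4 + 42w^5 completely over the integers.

By the rational root theorem, w = 1 is a root, so (w - 1) divides it; the quotient is 42w^4 + w^3 - 42w^2 - 86w + 80.
Then w = 5/6 is a root, giving the factor (6w - 5) and quotient 7w^3 + 6w^2 - 2w - 16.
Then w = 8/7 is a root, so (7w - 8) divides it; the quotient is w^2 + 2w + 2.
The quadratic w^2 + 2w + 2 has discriminant -4 < 0 and is irreducible over ℤ.

(6w - 5)(7w - 8)(w - 1)(w^2 + 2w + 2)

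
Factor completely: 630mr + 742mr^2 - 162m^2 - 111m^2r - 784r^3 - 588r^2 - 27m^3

Group: 3m(-9m^2 - 58mr - 54m + 112r^2 + 84r) - 7r(-9m^2 - 58mr - 54m + 112r^2 + 84r); both groups contain (-9m^2 - 58mr - 54m + 112r^2 + 84r), so (3m - 7r) is a factor with cofactor -9m^2 - 58mr - 54m + 112r^2 + 84r.
The cofactor groups again: -9m^2 - 58mr - 54m + 112r^2 + 84r = -9m(m + 8r + 6) + 14r(m + 8r + 6); both groups contain (m + 8r + 6), giving -(9m - 14r)(m + 8r + 6).

-(3m - 7r)(9m - 14r)(m + 8r + 6)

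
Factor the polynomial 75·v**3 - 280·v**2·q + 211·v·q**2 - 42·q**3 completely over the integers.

Group: 5·v·(15·v**2 - 14·v·q + 3·q**2) - 14·q·(15·v**2 - 14·v·q + 3·q**2); both groups contain (15·v**2 - 14·v·q + 3·q**2), so (5·v - 14·q) is a factor with cofactor 15·v**2 - 14·v·q + 3·q**2.
The cofactor groups again: 15·v**2 - 14·v·q + 3·q**2 = 3·v·(5·v - 3·q) - q·(5·v - 3·q); both groups contain (5·v - 3·q), giving (3·v - q)·(5·v - 3·q).

(5·v - 14·q)·(5·v - 3·q)·(3·v - q)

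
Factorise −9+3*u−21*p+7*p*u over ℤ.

Group as (7*p*u−21*p) + (3*u−9) = 7*p*(u−3) + 3*(u−3).
Both groups share the factor (u−3).

(7*p+3)*(u−3)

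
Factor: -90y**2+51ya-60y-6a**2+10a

-(15y-6a+10)(6y-a)

Group: -15y(6y-a) + (6a-10)(6y-a); both groups contain (6y-a).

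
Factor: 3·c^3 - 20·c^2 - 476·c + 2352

(3·c - 14)·(c + 12)·(c - 14)

Among the possible rational roots, c = 14/3 is a root, so (3·c - 14) is a factor; dividing leaves c^2 - 2·c - 168.
The remaining quadratic factors as (c - 14)(c + 12).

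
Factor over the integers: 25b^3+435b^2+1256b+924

(5b+11)(5b+6)(b+14)

Among the possible rational roots, b = −6/5 is a root, so (5b+6) is a factor; dividing leaves 5b^2+81b+154.
The remaining quadratic factors as (5b+11)(b+14).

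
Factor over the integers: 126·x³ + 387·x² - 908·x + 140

Among the possible rational roots, x = -14/3 is a root, giving the factor (3·x + 14) and quotient 42·x² - 67·x + 10.
The remaining quadratic factors as (6·x - 1)(7·x - 10).

(3·x + 14)·(6·x - 1)·(7·x - 10)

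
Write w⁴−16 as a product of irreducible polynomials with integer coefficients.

(w+2)(w−2)(w²+4)

Difference of squares twice: with A = w and B = 2, A⁴ − B⁴ = (A² − B²)(A² + B²), and A² − B² factors again.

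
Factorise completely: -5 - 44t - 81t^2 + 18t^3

Testing divisors of the constant over divisors of the leading coefficient, t = 5 is a root, giving the factor (t - 5) and quotient 18t^2 + 9t + 1.
The remaining quadratic factors as (3t + 1)(6t + 1).

(3t + 1)(6t + 1)(t - 5)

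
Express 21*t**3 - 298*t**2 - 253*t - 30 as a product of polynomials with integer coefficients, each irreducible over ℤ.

(3*t + 2)*(7*t + 1)*(t - 15)

Testing divisors of the constant over divisors of the leading coefficient, t = -2/3 is a root, so (3*t + 2) divides it; the quotient is 7*t**2 - 104*t - 15.
The remaining quadratic factors as (7*t + 1)(t - 15).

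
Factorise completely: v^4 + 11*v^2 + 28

Substitute u = v^2 to get a quadratic in u, then factor.
v^2 + 7 is irreducible over ℤ (always positive, so no real roots).
v^2 + 4 is irreducible over ℤ (sum of squares).

(v^2 + 4)*(v^2 + 7)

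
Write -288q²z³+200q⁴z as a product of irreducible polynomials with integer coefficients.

8q²z(5q+6z)(5q-6z)

Factor out 8q²z, leaving 25q²-36z², which is a difference of two squares.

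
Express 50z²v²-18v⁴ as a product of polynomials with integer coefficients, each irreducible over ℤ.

2v²(5z-3v)(5z+3v)

Pull out the common factor 2v²; 25z²-9v² is a difference of squares.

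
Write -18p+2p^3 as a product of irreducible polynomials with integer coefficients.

2p(p+3)(p-3)

Every term has a factor of 2p. Then p^2-9 = (p)² − (3)².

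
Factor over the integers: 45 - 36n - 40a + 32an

Group as (32an - 40a) + (-36n + 45) = 8a(4n - 5) - 9(4n - 5).
Both groups share the factor (4n - 5).

(4n - 5)(8a - 9)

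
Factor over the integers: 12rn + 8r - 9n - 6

Group as (12rn + 8r) + (-9n - 6) = 4r(3n + 2) - 3(3n + 2).
Both groups share the factor (3n + 2).

(3n + 2)(4r - 3)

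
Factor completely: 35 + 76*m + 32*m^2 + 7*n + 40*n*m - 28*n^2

Group: -4*n*(7*n + 4*m + 7) + (8*m + 5)*(7*n + 4*m + 7); both groups contain (7*n + 4*m + 7).

-(4*n - 8*m - 5)*(7*n + 4*m + 7)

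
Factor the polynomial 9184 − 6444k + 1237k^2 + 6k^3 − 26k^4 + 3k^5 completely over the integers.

Trying the rational-root candidates, k = 8/3 is a root, so (3k − 8) divides it; the quotient is k^4 − 6k^3 − 14k^2 + 375k − 1148.
Next, k = 4 is a root, so (k − 4) is a factor; dividing leaves k^3 − 2k^2 − 22k + 287.
Then k = −7 is a root, so (k + 7) is a factor; dividing leaves k^2 − 9k + 41.
The quadratic k^2 − 9k + 41 has discriminant −83 < 0 and is irreducible over ℤ.

(3k − 8)(k + 7)(k − 4)(k^2 − 9k + 41)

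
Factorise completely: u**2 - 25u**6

-u**2(5u**2 + 1)(5u**2 - 1)

Pull out the common factor u**2, leaving -25u**4 + 1.
Recognize a difference of squares with the parts 1 and 5u**2.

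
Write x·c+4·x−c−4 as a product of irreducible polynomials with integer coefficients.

Group as (x·c+4·x) + (−c−4) = x·(c+4) − (c+4).
Both groups share the factor (c+4).

(c+4)·(x−1)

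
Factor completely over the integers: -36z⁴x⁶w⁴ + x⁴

Every term has a factor of x⁴; factoring it out leaves -36z⁴x²w⁴ + 1.
Recognize a difference of squares with the parts 1 and 6z²xw².

-x⁴(6z²xw² + 1)(6z²xw² - 1)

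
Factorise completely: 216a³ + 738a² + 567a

9a(4a + 9)(6a + 7)

Pull out the common factor 9a, then factor the remaining trinomial.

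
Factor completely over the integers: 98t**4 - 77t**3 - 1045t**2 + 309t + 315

Trying the rational-root candidates, t = -3/7 is a root, so (7t + 3) divides it; the quotient is 14t**3 - 17t**2 - 142t + 105.
Continuing, t = 7/2 is a root, so (2t - 7) is a factor; dividing leaves 7t**2 + 16t - 15.
The remaining quadratic factors as (7t - 5)(t + 3).

(2t - 7)(7t + 3)(7t - 5)(t + 3)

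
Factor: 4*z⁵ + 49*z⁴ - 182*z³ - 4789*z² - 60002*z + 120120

By the rational root theorem, z = 7/4 is a root, so (4*z - 7) is a factor; dividing leaves z⁴ + 14*z³ - 21*z² - 1234*z - 17160.
Continuing, z = -15 is a root, so (z + 15) is a factor; dividing leaves z³ - z² - 6*z - 1144.
Continuing, z = 11 is a root, so (z - 11) divides it; the quotient is z² + 10*z + 104.
The quadratic z² + 10*z + 104 has discriminant -316 < 0 and is irreducible over ℤ.

(4*z - 7)*(z + 15)*(z - 11)*(z² + 10*z + 104)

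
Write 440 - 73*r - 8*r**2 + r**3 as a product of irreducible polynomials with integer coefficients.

Testing divisors of the constant over divisors of the leading coefficient, r = 11 is a root, giving the factor (r - 11) and quotient r**2 + 3*r - 40.
The remaining quadratic factors as (r - 5)(r + 8).

(r + 8)*(r - 11)*(r - 5)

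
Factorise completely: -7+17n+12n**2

(3n-1)(4n+7)

Need a pair with product 12·(-7) = -84 and sum 17: that's 21 and -4.
Split the middle term: 12n**2+21n - 4n-7 = 3n(4n+7) - (4n+7).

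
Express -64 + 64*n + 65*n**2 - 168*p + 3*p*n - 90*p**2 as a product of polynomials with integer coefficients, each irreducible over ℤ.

Group: -15*p*(6*p + 5*n + 8) + (13*n - 8)*(6*p + 5*n + 8); both groups contain (6*p + 5*n + 8).

-(15*p - 13*n + 8)*(6*p + 5*n + 8)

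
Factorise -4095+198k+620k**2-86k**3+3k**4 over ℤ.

(3k+7)(k-13)(k-15)(k-3)

Among the possible rational roots, k = -7/3 is a root, giving the factor (3k+7) and quotient k**3-31k**2+279k-585.
Next, k = 13 is a root, giving the factor (k-13) and quotient k**2-18k+45.
The remaining quadratic factors as (k-15)(k-3).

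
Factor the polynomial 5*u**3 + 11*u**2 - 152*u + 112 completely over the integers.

(5*u - 4)*(u + 7)*(u - 4)

Trying the rational-root candidates, u = 4 is a root, so (u - 4) divides it; the quotient is 5*u**2 + 31*u - 28.
The remaining quadratic factors as (5*u - 4)(u + 7).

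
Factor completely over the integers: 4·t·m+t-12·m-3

Group as (4·t·m+t) + (-12·m-3) = t·(4·m+1) - 3·(4·m+1).
Both groups share the factor (4·m+1).

(4·m+1)·(t-3)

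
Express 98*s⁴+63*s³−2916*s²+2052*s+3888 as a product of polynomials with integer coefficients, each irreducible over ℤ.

By the rational root theorem, s = 12/7 is a root, giving the factor (7*s−12) and quotient 14*s³+33*s²−360*s−324.
Continuing, s = −6/7 is a root, so (7*s+6) divides it; the quotient is 2*s²+3*s−54.
The remaining quadratic factors as (s+6)(2*s−9).

(2*s−9)*(7*s+6)*(7*s−12)*(s+6)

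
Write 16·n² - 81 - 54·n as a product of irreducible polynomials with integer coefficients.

(2·n - 9)·(8·n + 9)

Need a pair with product 16·(-81) = -1296 and sum -54: that's 18 and -72.
Split the middle term: 16·n² + 18·n - 72·n - 81 = 2·n·(8·n + 9) - 9·(8·n + 9).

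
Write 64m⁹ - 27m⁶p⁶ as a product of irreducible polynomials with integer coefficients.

m⁶(4m - 3p²)(16m² + 12mp² + 9p⁴)

Pull out the common factor m⁶, leaving 64m³ - 27p⁶.
Recognize a difference of cubes with the parts 4m and 3p².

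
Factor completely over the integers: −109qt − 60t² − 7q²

Group: −7q(q + 15t) − 4t(q + 15t); both groups contain (q + 15t).

−(7q + 4t)(q + 15t)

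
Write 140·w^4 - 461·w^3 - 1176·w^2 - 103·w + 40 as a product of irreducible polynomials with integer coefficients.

(4·w + 1)·(5·w + 8)·(7·w - 1)·(w - 5)

Among the possible rational roots, w = 5 is a root, so (w - 5) divides it; the quotient is 140·w^3 + 239·w^2 + 19·w - 8.
Next, w = 1/7 is a root, so (7·w - 1) divides it; the quotient is 20·w^2 + 37·w + 8.
The remaining quadratic factors as (5·w + 8)(4·w + 1).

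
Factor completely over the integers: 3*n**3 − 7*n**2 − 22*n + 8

(3*n − 1)*(n + 2)*(n − 4)

By the rational root theorem, n = 4 is a root, so (n − 4) divides it; the quotient is 3*n**2 + 5*n − 2.
The remaining quadratic factors as (n + 2)(3*n − 1).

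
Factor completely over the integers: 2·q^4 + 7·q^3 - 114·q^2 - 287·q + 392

(2·q + 7)·(q + 8)·(q - 1)·(q - 7)

Among the possible rational roots, q = 7 is a root, so (q - 7) is a factor; dividing leaves 2·q^3 + 21·q^2 + 33·q - 56.
Continuing, q = -7/2 is a root, giving the factor (2·q + 7) and quotient q^2 + 7·q - 8.
The remaining quadratic factors as (q - 1)(q + 8).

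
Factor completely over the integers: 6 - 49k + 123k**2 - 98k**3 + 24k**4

(2k - 3)(3k - 1)(4k - 1)(k - 2)

By the rational root theorem, k = 2 is a root, so (k - 2) is a factor; dividing leaves 24k**3 - 50k**2 + 23k - 3.
Continuing, k = 1/4 is a root, so (4k - 1) divides it; the quotient is 6k**2 - 11k + 3.
The remaining quadratic factors as (3k - 1)(2k - 3).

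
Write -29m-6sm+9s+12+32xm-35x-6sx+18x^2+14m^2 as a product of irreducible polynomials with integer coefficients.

-(3s-9x-7m+4)(2x+2m-3)

Group: -2x(3s-9x-7m+4) + (-2m+3)(3s-9x-7m+4); both groups contain (3s-9x-7m+4).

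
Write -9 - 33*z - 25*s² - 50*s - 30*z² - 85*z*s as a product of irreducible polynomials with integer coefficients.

-(15*z + 5*s + 9)*(2*z + 5*s + 1)

Group: -15*z*(2*z + 5*s + 1) + (-5*s - 9)*(2*z + 5*s + 1); both groups contain (2*z + 5*s + 1).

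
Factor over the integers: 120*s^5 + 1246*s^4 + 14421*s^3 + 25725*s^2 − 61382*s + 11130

(4*s + 15)*(5*s − 1)*(6*s − 7)*(s^2 + 8*s + 106)

Testing divisors of the constant over divisors of the leading coefficient, s = −15/4 is a root, so (4*s + 15) is a factor; dividing leaves 30*s^4 + 199*s^3 + 2859*s^2 − 4290*s + 742.
Next, s = 1/5 is a root, giving the factor (5*s − 1) and quotient 6*s^3 + 41*s^2 + 580*s − 742.
Next, s = 7/6 is a root, so (6*s − 7) is a factor; dividing leaves s^2 + 8*s + 106.
The quadratic s^2 + 8*s + 106 has discriminant −360 < 0 and is irreducible over ℤ.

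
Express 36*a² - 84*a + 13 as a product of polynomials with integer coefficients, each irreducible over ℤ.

(6*a - 1)*(6*a - 13)

Need a pair with product 36·13 = 468 and sum -84: that's -6 and -78.
Split the middle term: 36*a² - 6*a - 78*a + 13 = 6*a*(6*a - 1) - 13*(6*a - 1).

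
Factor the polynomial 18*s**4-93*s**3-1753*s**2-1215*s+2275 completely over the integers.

Among the possible rational roots, s = -5/3 is a root, giving the factor (3*s+5) and quotient 6*s**3-41*s**2-516*s+455.
Continuing, s = 5/6 is a root, giving the factor (6*s-5) and quotient s**2-6*s-91.
The remaining quadratic factors as (s-13)(s+7).

(3*s+5)*(6*s-5)*(s+7)*(s-13)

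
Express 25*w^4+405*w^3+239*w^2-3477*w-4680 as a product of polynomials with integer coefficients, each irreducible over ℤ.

Trying the rational-root candidates, w = -13/5 is a root, giving the factor (5*w+13) and quotient 5*w^3+68*w^2-129*w-360.
Continuing, w = 3 is a root, so (w-3) divides it; the quotient is 5*w^2+83*w+120.
The remaining quadratic factors as (w+15)(5*w+8).

(5*w+13)*(5*w+8)*(w+15)*(w-3)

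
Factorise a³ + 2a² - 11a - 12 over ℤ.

Among the possible rational roots, a = 3 is a root, so (a - 3) is a factor; dividing leaves a² + 5a + 4.
The remaining quadratic factors as (a + 4)(a + 1).

(a + 1)(a + 4)(a - 3)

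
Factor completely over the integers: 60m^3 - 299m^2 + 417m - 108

Trying the rational-root candidates, m = 12/5 is a root, so (5m - 12) is a factor; dividing leaves 12m^2 - 31m + 9.
The remaining quadratic factors as (4m - 9)(3m - 1).

(3m - 1)(4m - 9)(5m - 12)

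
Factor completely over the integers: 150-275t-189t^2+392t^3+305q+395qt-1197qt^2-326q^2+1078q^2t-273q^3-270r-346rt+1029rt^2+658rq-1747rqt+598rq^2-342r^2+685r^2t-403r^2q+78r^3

Group: r(78r^2-169rq+139rt+48r+91q^2-147qt-43q+56t^2+13t-30) + (-3q+7t-5)(78r^2-169rq+139rt+48r+91q^2-147qt-43q+56t^2+13t-30); both groups contain (78r^2-169rq+139rt+48r+91q^2-147qt-43q+56t^2+13t-30), so (r-3q+7t-5) is a factor with cofactor 78r^2-169rq+139rt+48r+91q^2-147qt-43q+56t^2+13t-30.
The cofactor groups again: 78r^2-169rq+139rt+48r+91q^2-147qt-43q+56t^2+13t-30 = 6r(13r-13q+8t-5) + (-7q+7t+6)(13r-13q+8t-5); both groups contain (13r-13q+8t-5), giving (6r-7q+7t+6)(13r-13q+8t-5).

(13r-13q+8t-5)(r-3q+7t-5)(6r-7q+7t+6)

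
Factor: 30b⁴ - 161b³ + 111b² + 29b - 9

(2b - 9)(3b + 1)(5b - 1)(b - 1)

Trying the rational-root candidates, b = -1/3 is a root, so (3b + 1) is a factor; dividing leaves 10b³ - 57b² + 56b - 9.
Next, b = 9/2 is a root, giving the factor (2b - 9) and quotient 5b² - 6b + 1.
The remaining quadratic factors as (5b - 1)(b - 1).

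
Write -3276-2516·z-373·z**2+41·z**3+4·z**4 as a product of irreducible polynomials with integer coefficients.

Testing divisors of the constant over divisors of the leading coefficient, z = -13/4 is a root, so (4·z+13) divides it; the quotient is z**3+7·z**2-116·z-252.
Continuing, z = -2 is a root, so (z+2) is a factor; dividing leaves z**2+5·z-126.
The remaining quadratic factors as (z+14)(z-9).

(4·z+13)·(z+14)·(z+2)·(z-9)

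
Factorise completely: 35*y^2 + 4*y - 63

Need a pair with product 35·(-63) = -2205 and sum 4: that's 49 and -45.
Split the middle term: 35*y^2 + 49*y - 45*y - 63 = 7*y*(5*y + 7) - 9*(5*y + 7).

(5*y + 7)*(7*y - 9)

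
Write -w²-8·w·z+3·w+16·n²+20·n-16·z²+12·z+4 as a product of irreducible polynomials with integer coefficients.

-(w-4·n+4·z-4)·(w+4·n+4·z+1)

Group: -w·(w+4·n+4·z+1) + (4·n-4·z+4)·(w+4·n+4·z+1); both groups contain (w+4·n+4·z+1).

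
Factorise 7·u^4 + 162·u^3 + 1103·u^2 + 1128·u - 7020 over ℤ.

(7·u - 13)·(u + 10)·(u + 6)·(u + 9)

Trying the rational-root candidates, u = 13/7 is a root, so (7·u - 13) is a factor; dividing leaves u^3 + 25·u^2 + 204·u + 540.
Continuing, u = -6 is a root, so (u + 6) is a factor; dividing leaves u^2 + 19·u + 90.
The remaining quadratic factors as (u + 10)(u + 9).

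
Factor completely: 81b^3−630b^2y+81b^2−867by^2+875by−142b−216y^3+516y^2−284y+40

Group: 9b(9b^2−78by+13b−27y^2+51y−10) + (8y−4)(9b^2−78by+13b−27y^2+51y−10); both groups contain (9b^2−78by+13b−27y^2+51y−10), so (9b+8y−4) is a factor with cofactor 9b^2−78by+13b−27y^2+51y−10.
The cofactor groups again: 9b^2−78by+13b−27y^2+51y−10 = 9b(b−9y+2) + (3y−5)(b−9y+2); both groups contain (b−9y+2), giving (9b+3y−5)(b−9y+2).

(9b+3y−5)(9b+8y−4)(b−9y+2)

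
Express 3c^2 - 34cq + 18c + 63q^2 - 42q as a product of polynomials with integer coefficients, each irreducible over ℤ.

(3c - 7q)(c - 9q + 6)

Group: c(3c - 7q) + (-9q + 6)(3c - 7q); both groups contain (3c - 7q).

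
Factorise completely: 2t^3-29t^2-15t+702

(2t+9)(t-13)(t-6)

Testing divisors of the constant over divisors of the leading coefficient, t = 13 is a root, giving the factor (t-13) and quotient 2t^2-3t-54.
The remaining quadratic factors as (2t+9)(t-6).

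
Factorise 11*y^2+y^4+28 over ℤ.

(y^2+4)*(y^2+7)

Substitute u = y^2 to get a quadratic in u, then factor.
y^2+4 is irreducible over ℤ (sum of squares).
y^2+7 is irreducible over ℤ (always positive, so no real roots).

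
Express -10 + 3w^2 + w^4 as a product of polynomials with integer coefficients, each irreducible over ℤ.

Substitute u = w^2 to get a quadratic in u, then factor.
w^2 + 5 is irreducible over ℤ (always positive, so no real roots).
w^2 - 2 is irreducible over ℤ (2 is not a perfect square).

(w^2 + 5)(w^2 - 2)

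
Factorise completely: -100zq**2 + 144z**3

Pull out the common factor 4z; 36z**2 - 25q**2 is a difference of squares.

4z(6z - 5q)(6z + 5q)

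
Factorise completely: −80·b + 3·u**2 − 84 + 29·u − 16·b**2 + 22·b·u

Group: −8·b·(2·b − 3·u + 7) + (−u − 12)·(2·b − 3·u + 7); both groups contain (2·b − 3·u + 7).

−(2·b − 3·u + 7)·(8·b + u + 12)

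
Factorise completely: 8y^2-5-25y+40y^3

(5y+1)(8y^2-5)

Group as (40y^3-25y) + (8y^2-5) = 5y(8y^2-5) + (8y^2-5).
Both groups share the factor (8y^2-5).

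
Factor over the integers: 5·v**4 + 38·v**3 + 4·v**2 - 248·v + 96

Among the possible rational roots, v = -6 is a root, so (v + 6) divides it; the quotient is 5·v**3 + 8·v**2 - 44·v + 16.
Next, v = -4 is a root, so (v + 4) divides it; the quotient is 5·v**2 - 12·v + 4.
The remaining quadratic factors as (5·v - 2)(v - 2).

(5·v - 2)·(v + 4)·(v + 6)·(v - 2)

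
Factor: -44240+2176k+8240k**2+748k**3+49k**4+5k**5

(5k+14)(k+10)(k-2)(k**2-k+158)

Trying the rational-root candidates, k = -14/5 is a root, so (5k+14) divides it; the quotient is k**4+7k**3+130k**2+1284k-3160.
Next, k = 2 is a root, so (k-2) divides it; the quotient is k**3+9k**2+148k+1580.
Then k = -10 is a root, so (k+10) divides it; the quotient is k**2-k+158.
The quadratic k**2-k+158 has discriminant -631 < 0 and is irreducible over ℤ.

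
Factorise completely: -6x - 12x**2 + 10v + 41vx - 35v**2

Group: -5v(7v - 4x - 2) + 3x(7v - 4x - 2); both groups contain (7v - 4x - 2).

-(5v - 3x)(7v - 4x - 2)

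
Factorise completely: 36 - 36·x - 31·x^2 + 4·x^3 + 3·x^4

Among the possible rational roots, x = 2/3 is a root, so (3·x - 2) is a factor; dividing leaves x^3 + 2·x^2 - 9·x - 18.
Next, x = -3 is a root, so (x + 3) divides it; the quotient is x^2 - x - 6.
The remaining quadratic factors as (x + 2)(x - 3).

(3·x - 2)·(x + 2)·(x + 3)·(x - 3)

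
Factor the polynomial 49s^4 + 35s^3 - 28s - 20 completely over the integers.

(7s + 5)(7s^3 - 4)

Group as (49s^4 - 28s) + (35s^3 - 20) = 7s(7s^3 - 4) + 5(7s^3 - 4).
Both groups share the factor (7s^3 - 4).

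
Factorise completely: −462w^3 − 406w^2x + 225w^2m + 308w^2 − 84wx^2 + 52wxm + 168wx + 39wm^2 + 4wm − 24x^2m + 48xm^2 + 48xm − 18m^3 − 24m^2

−(11w + 6x − 3m)(6w + 2x − 3m − 4)(7w + 2m)

Group: 7w(−66w^2 − 58wx + 51wm + 44w − 12x^2 + 24xm + 24x − 9m^2 − 12m) + 2m(−66w^2 − 58wx + 51wm + 44w − 12x^2 + 24xm + 24x − 9m^2 − 12m); both groups contain (−66w^2 − 58wx + 51wm + 44w − 12x^2 + 24xm + 24x − 9m^2 − 12m), so (7w + 2m) is a factor with cofactor −66w^2 − 58wx + 51wm + 44w − 12x^2 + 24xm + 24x − 9m^2 − 12m.
The cofactor groups again: −66w^2 − 58wx + 51wm + 44w − 12x^2 + 24xm + 24x − 9m^2 − 12m = −11w(6w + 2x − 3m − 4) + (−6x + 3m)(6w + 2x − 3m − 4); both groups contain (6w + 2x − 3m − 4), giving −(11w + 6x − 3m)(6w + 2x − 3m − 4).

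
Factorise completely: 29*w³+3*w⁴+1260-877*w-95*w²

Among the possible rational roots, w = 4/3 is a root, so (3*w-4) is a factor; dividing leaves w³+11*w²-17*w-315.
Next, w = -9 is a root, giving the factor (w+9) and quotient w²+2*w-35.
The remaining quadratic factors as (w+7)(w-5).

(3*w-4)*(w+7)*(w+9)*(w-5)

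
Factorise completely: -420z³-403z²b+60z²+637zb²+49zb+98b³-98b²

-(15z-14b)(4z+7b)(7z+b-1)

Group: 7z(-60z²-49zb+98b²) + (b-1)(-60z²-49zb+98b²); both groups contain (-60z²-49zb+98b²), so (7z+b-1) is a factor with cofactor -60z²-49zb+98b².
The cofactor groups again: -60z²-49zb+98b² = -4z(15z-14b) - 7b(15z-14b); both groups contain (15z-14b), giving -(4z+7b)(15z-14b).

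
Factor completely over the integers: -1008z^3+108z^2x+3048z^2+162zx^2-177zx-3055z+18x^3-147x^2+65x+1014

-(12z-6x-13)(12z+3x-13)(7z+x-6)

Group: 12z(-84z^2+30zx+163z+6x^2-23x-78) + (3x-13)(-84z^2+30zx+163z+6x^2-23x-78); both groups contain (-84z^2+30zx+163z+6x^2-23x-78), so (12z+3x-13) is a factor with cofactor -84z^2+30zx+163z+6x^2-23x-78.
The cofactor groups again: -84z^2+30zx+163z+6x^2-23x-78 = -12z(7z+x-6) + (6x+13)(7z+x-6); both groups contain (7z+x-6), giving -(12z-6x-13)(7z+x-6).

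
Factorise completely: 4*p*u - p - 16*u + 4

(4*u - 1)*(p - 4)

Group as (4*p*u - p) + (-16*u + 4) = p*(4*u - 1) - 4*(4*u - 1).
Both groups share the factor (4*u - 1).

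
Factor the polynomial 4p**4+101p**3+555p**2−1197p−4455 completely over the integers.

(4p+9)(p+11)(p+15)(p−3)

Among the possible rational roots, p = −15 is a root, so (p+15) divides it; the quotient is 4p**3+41p**2−60p−297.
Continuing, p = 3 is a root, so (p−3) divides it; the quotient is 4p**2+53p+99.
The remaining quadratic factors as (p+11)(4p+9).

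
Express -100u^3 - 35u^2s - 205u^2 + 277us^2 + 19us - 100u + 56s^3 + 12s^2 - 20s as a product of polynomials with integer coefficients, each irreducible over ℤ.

-(5u - 8s + 4)(4u + 7s + 5)(5u + s)

Group: 5u(-20u^2 - 3us - 41u + 56s^2 + 12s - 20) + s(-20u^2 - 3us - 41u + 56s^2 + 12s - 20); both groups contain (-20u^2 - 3us - 41u + 56s^2 + 12s - 20), so (5u + s) is a factor with cofactor -20u^2 - 3us - 41u + 56s^2 + 12s - 20.
The cofactor groups again: -20u^2 - 3us - 41u + 56s^2 + 12s - 20 = -5u(4u + 7s + 5) + (8s - 4)(4u + 7s + 5); both groups contain (4u + 7s + 5), giving -(5u - 8s + 4)(4u + 7s + 5).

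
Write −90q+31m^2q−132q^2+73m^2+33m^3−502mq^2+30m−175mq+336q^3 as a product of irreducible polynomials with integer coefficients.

(11m−8q+6)(3m+14q+5)(m−3q)

Group: 3m(11m^2−41mq+6m+24q^2−18q) + (14q+5)(11m^2−41mq+6m+24q^2−18q); both groups contain (11m^2−41mq+6m+24q^2−18q), so (3m+14q+5) is a factor with cofactor 11m^2−41mq+6m+24q^2−18q.
The cofactor groups again: 11m^2−41mq+6m+24q^2−18q = 11m(m−3q) + (−8q+6)(m−3q); both groups contain (m−3q), giving (11m−8q+6)(m−3q).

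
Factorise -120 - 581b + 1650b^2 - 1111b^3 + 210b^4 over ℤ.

(5b - 8)(6b - 5)(7b + 1)(b - 3)

Testing divisors of the constant over divisors of the leading coefficient, b = 5/6 is a root, giving the factor (6b - 5) and quotient 35b^3 - 156b^2 + 145b + 24.
Continuing, b = -1/7 is a root, so (7b + 1) divides it; the quotient is 5b^2 - 23b + 24.
The remaining quadratic factors as (b - 3)(5b - 8).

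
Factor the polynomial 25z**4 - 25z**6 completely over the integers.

-25z**4(z + 1)(z - 1)

Every term has a factor of 25z**4; factoring it out leaves -z**2 + 1.
Recognize a difference of squares with the parts 1 and z.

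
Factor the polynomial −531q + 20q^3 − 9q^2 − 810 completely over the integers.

Testing divisors of the constant over divisors of the leading coefficient, q = −9/5 is a root, giving the factor (5q + 9) and quotient 4q^2 − 9q − 90.
The remaining quadratic factors as (q − 6)(4q + 15).

(4q + 15)(5q + 9)(q − 6)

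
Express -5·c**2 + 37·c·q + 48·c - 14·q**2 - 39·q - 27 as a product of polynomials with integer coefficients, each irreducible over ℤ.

Group: -5·c·(c - 7·q - 9) + (2·q + 3)·(c - 7·q - 9); both groups contain (c - 7·q - 9).

-(5·c - 2·q - 3)·(c - 7·q - 9)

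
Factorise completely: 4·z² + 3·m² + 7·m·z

Group: m·(3·m + 4·z) + z·(3·m + 4·z); both groups contain (3·m + 4·z).

(3·m + 4·z)·(m + z)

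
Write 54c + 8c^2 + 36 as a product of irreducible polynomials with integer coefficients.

2(4c + 3)(c + 6)

Pull out the common factor 2, then factor the remaining trinomial.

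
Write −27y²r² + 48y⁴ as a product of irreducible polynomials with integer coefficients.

3y²(4y − 3r)(4y + 3r)

Pull out the common factor 3y²; 16y² − 9r² is a difference of squares.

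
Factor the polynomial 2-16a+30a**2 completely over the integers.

Pull out the common factor 2, then factor the remaining trinomial.

2(3a-1)(5a-1)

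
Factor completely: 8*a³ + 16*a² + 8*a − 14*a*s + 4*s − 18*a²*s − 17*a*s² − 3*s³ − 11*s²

(2*a + s)*(4*a + s + 4)*(a − 3*s + 1)

Group: a*(8*a² + 6*a*s + 8*a + s² + 4*s) + (−3*s + 1)*(8*a² + 6*a*s + 8*a + s² + 4*s); both groups contain (8*a² + 6*a*s + 8*a + s² + 4*s), so (a − 3*s + 1) is a factor with cofactor 8*a² + 6*a*s + 8*a + s² + 4*s.
The cofactor groups again: 8*a² + 6*a*s + 8*a + s² + 4*s = 2*a*(4*a + s + 4) + s*(4*a + s + 4); both groups contain (4*a + s + 4), giving (2*a + s)*(4*a + s + 4).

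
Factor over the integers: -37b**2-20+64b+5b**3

(5b-2)(b-2)(b-5)

By the rational root theorem, b = 5 is a root, so (b-5) divides it; the quotient is 5b**2-12b+4.
The remaining quadratic factors as (b-2)(5b-2).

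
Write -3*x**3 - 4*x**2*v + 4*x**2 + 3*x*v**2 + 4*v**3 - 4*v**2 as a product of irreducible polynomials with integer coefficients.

-(x - v)*(3*x + 4*v - 4)*(x + v)

Group: x*(-3*x**2 - 7*x*v + 4*x - 4*v**2 + 4*v) - v*(-3*x**2 - 7*x*v + 4*x - 4*v**2 + 4*v); both groups contain (-3*x**2 - 7*x*v + 4*x - 4*v**2 + 4*v), so (x - v) is a factor with cofactor -3*x**2 - 7*x*v + 4*x - 4*v**2 + 4*v.
The cofactor groups again: -3*x**2 - 7*x*v + 4*x - 4*v**2 + 4*v = -3*x*(x + v) + (-4*v + 4)*(x + v); both groups contain (x + v), giving -(3*x + 4*v - 4)*(x + v).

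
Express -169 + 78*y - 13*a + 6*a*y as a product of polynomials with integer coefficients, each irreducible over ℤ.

(6*y - 13)*(a + 13)

Group as (6*a*y - 13*a) + (78*y - 169) = a*(6*y - 13) + 13*(6*y - 13).
Both groups share the factor (6*y - 13).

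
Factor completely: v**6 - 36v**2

Factor out v**2 first: what remains is v**4 - 36.
Recognize a difference of squares with the parts v**2 and 6.

v**2(v**2 + 6)(v**2 - 6)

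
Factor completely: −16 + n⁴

(n + 2)(n − 2)(n² + 4)

(n)⁴ − (2)⁴ = ((n)² − (2)²)((n)² + (2)²); the first factor splits again, the second (n² + 4) is irreducible.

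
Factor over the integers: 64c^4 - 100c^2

Every term has a factor of 4c^2. Then 16c^2 - 25 = (4c)² − (5)².

4c^2(4c + 5)(4c - 5)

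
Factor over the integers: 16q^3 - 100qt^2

Factor out 4q, leaving 4q^2 - 25t^2, which is a difference of two squares.

4q(2q + 5t)(2q - 5t)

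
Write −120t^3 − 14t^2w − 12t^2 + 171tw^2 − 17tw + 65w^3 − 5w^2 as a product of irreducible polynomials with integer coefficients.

Group: t(−120t^2 + 106tw − 12t + 65w^2 − 5w) + w(−120t^2 + 106tw − 12t + 65w^2 − 5w); both groups contain (−120t^2 + 106tw − 12t + 65w^2 − 5w), so (t + w) is a factor with cofactor −120t^2 + 106tw − 12t + 65w^2 − 5w.
The cofactor groups again: −120t^2 + 106tw − 12t + 65w^2 − 5w = −10t(12t + 5w) + (13w − 1)(12t + 5w); both groups contain (12t + 5w), giving −(10t − 13w + 1)(12t + 5w).

−(10t − 13w + 1)(12t + 5w)(t + w)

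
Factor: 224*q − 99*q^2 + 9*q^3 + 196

(3*q + 2)*(3*q − 14)*(q − 7)

Testing divisors of the constant over divisors of the leading coefficient, q = 7 is a root, giving the factor (q − 7) and quotient 9*q^2 − 36*q − 28.
The remaining quadratic factors as (3*q + 2)(3*q − 14).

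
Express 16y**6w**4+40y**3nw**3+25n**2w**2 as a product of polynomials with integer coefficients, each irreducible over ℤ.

Every term has a factor of w**2; factoring it out leaves 16y**6w**2+40y**3nw+25n**2.
Recognize a perfect-square trinomial with the parts 4y**3w and 5n.

w**2(4y**3w+5n)**2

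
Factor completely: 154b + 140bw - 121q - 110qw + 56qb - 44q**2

-(11q - 14b)(4q + 10w + 11)

Group: -11q(4q + 10w + 11) + 14b(4q + 10w + 11); both groups contain (4q + 10w + 11).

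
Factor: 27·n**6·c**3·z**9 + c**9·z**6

c**3·z**6·(3·n**2·z + c**2)·(9·n**4·z**2 − 3·n**2·c**2·z + c**4)

Factor out c**3·z**6 first: what remains is 27·n**6·z**3 + c**6.
Recognize a sum of cubes with the parts c**2 and 3·n**2·z.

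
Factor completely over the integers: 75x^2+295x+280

5(3x+7)(5x+8)

Pull out the common factor 5, then factor the remaining trinomial.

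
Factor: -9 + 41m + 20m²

Need a pair with product 20·(-9) = -180 and sum 41: that's -4 and 45.
Split the middle term: 20m² - 4m + 45m - 9 = 4m(5m - 1) + 9(5m - 1).

(4m + 9)(5m - 1)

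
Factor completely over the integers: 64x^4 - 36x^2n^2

Every term has a factor of 4x^2. Then 16x^2 - 9n^2 = (4x)² − (3n)².

4x^2(4x - 3n)(4x + 3n)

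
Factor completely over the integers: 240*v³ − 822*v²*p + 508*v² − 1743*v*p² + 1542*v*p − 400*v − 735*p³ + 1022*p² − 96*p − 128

Group: 8*v*(30*v² − 129*v*p + 56*v − 105*p² + 176*p − 64) + (7*p + 2)*(30*v² − 129*v*p + 56*v − 105*p² + 176*p − 64); both groups contain (30*v² − 129*v*p + 56*v − 105*p² + 176*p − 64), so (8*v + 7*p + 2) is a factor with cofactor 30*v² − 129*v*p + 56*v − 105*p² + 176*p − 64.
The cofactor groups again: 30*v² − 129*v*p + 56*v − 105*p² + 176*p − 64 = 3*v*(10*v + 7*p − 8) + (−15*p + 8)*(10*v + 7*p − 8); both groups contain (10*v + 7*p − 8), giving (3*v − 15*p + 8)*(10*v + 7*p − 8).

(3*v − 15*p + 8)*(10*v + 7*p − 8)*(8*v + 7*p + 2)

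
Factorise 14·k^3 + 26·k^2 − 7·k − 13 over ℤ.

Group as (14·k^3 − 7·k) + (26·k^2 − 13) = 7·k·(2·k^2 − 1) + 13·(2·k^2 − 1).
Both groups share the factor (2·k^2 − 1).

(7·k + 13)·(2·k^2 − 1)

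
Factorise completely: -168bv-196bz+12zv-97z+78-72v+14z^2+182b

-(14z+12v-13)(14b-z+6)

Group: -14b(14z+12v-13) + (z-6)(14z+12v-13); both groups contain (14z+12v-13).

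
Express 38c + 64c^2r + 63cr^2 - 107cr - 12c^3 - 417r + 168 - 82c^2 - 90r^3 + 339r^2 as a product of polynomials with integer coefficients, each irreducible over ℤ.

Group: c(-12c^2 - 8cr + 2c + 15r^2 - 39r + 24) + (-6r + 7)(-12c^2 - 8cr + 2c + 15r^2 - 39r + 24); both groups contain (-12c^2 - 8cr + 2c + 15r^2 - 39r + 24), so (c - 6r + 7) is a factor with cofactor -12c^2 - 8cr + 2c + 15r^2 - 39r + 24.
The cofactor groups again: -12c^2 - 8cr + 2c + 15r^2 - 39r + 24 = -2c(6c - 5r + 8) + (-3r + 3)(6c - 5r + 8); both groups contain (6c - 5r + 8), giving -(2c + 3r - 3)(6c - 5r + 8).

-(2c + 3r - 3)(6c - 5r + 8)(c - 6r + 7)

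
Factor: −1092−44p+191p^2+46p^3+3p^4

Trying the rational-root candidates, p = −7 is a root, so (p+7) is a factor; dividing leaves 3p^3+25p^2+16p−156.
Next, p = −6 is a root, so (p+6) divides it; the quotient is 3p^2+7p−26.
The remaining quadratic factors as (3p+13)(p−2).

(3p+13)(p+6)(p+7)(p−2)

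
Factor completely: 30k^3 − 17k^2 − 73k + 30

(2k + 3)(3k − 5)(5k − 2)

By the rational root theorem, k = −3/2 is a root, so (2k + 3) divides it; the quotient is 15k^2 − 31k + 10.
The remaining quadratic factors as (5k − 2)(3k − 5).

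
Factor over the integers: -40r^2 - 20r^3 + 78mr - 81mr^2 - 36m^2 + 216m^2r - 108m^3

-(3m - 4r)(6m + r + 2)(6m - 5r)

Group: 6m(-18m^2 + 21mr - 6m + 4r^2 + 8r) - 5r(-18m^2 + 21mr - 6m + 4r^2 + 8r); both groups contain (-18m^2 + 21mr - 6m + 4r^2 + 8r), so (6m - 5r) is a factor with cofactor -18m^2 + 21mr - 6m + 4r^2 + 8r.
The cofactor groups again: -18m^2 + 21mr - 6m + 4r^2 + 8r = -3m(6m + r + 2) + 4r(6m + r + 2); both groups contain (6m + r + 2), giving -(3m - 4r)(6m + r + 2).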